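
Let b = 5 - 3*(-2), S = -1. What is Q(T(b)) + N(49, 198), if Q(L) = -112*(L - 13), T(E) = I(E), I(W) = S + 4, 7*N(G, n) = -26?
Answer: 7814/7 ≈ 1116.3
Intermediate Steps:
N(G, n) = -26/7 (N(G, n) = (⅐)*(-26) = -26/7)
b = 11 (b = 5 + 6 = 11)
I(W) = 3 (I(W) = -1 + 4 = 3)
T(E) = 3
Q(L) = 1456 - 112*L (Q(L) = -112*(-13 + L) = 1456 - 112*L)
Q(T(b)) + N(49, 198) = (1456 - 112*3) - 26/7 = (1456 - 336) - 26/7 = 1120 - 26/7 = 7814/7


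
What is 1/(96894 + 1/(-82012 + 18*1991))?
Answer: 46174/4473983555 ≈ 1.0321e-5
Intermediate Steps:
1/(96894 + 1/(-82012 + 18*1991)) = 1/(96894 + 1/(-82012 + 35838)) = 1/(96894 + 1/(-46174)) = 1/(96894 - 1/46174) = 1/(4473983555/46174) = 46174/4473983555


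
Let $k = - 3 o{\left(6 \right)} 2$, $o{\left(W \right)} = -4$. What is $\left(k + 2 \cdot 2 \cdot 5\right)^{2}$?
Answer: $1936$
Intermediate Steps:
$k = 24$ ($k = \left(-3\right) \left(-4\right) 2 = 12 \cdot 2 = 24$)
$\left(k + 2 \cdot 2 \cdot 5\right)^{2} = \left(24 + 2 \cdot 2 \cdot 5\right)^{2} = \left(24 + 4 \cdot 5\right)^{2} = \left(24 + 20\right)^{2} = 44^{2} = 1936$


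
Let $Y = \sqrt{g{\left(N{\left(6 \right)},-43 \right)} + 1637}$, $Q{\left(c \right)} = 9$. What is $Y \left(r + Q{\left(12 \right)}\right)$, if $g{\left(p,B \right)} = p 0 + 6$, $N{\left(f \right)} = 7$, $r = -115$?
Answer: $- 106 \sqrt{1643} \approx -4296.6$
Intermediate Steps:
$g{\left(p,B \right)} = 6$ ($g{\left(p,B \right)} = 0 + 6 = 6$)
$Y = \sqrt{1643}$ ($Y = \sqrt{6 + 1637} = \sqrt{1643} \approx 40.534$)
$Y \left(r + Q{\left(12 \right)}\right) = \sqrt{1643} \left(-115 + 9\right) = \sqrt{1643} \left(-106\right) = - 106 \sqrt{1643}$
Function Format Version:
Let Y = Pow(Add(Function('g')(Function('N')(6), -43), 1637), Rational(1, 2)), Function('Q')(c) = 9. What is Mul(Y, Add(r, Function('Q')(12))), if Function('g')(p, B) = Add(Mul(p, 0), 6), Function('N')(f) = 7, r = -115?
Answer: Mul(-106, Pow(1643, Rational(1, 2))) ≈ -4296.6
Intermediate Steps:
Function('g')(p, B) = 6 (Function('g')(p, B) = Add(0, 6) = 6)
Y = Pow(1643, Rational(1, 2)) (Y = Pow(Add(6, 1637), Rational(1, 2)) = Pow(1643, Rational(1, 2)) ≈ 40.534)
Mul(Y, Add(r, Function('Q')(12))) = Mul(Pow(1643, Rational(1, 2)), Add(-115, 9)) = Mul(Pow(1643, Rational(1, 2)), -106) = Mul(-106, Pow(1643, Rational(1, 2)))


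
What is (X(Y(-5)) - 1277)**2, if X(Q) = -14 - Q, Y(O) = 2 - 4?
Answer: 1661521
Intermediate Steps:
Y(O) = -2
(X(Y(-5)) - 1277)**2 = ((-14 - 1*(-2)) - 1277)**2 = ((-14 + 2) - 1277)**2 = (-12 - 1277)**2 = (-1289)**2 = 1661521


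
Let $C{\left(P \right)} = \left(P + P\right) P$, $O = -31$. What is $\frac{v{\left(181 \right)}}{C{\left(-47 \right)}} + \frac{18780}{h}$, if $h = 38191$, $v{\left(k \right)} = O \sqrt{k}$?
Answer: $\frac{18780}{38191} - \frac{31 \sqrt{181}}{4418} \approx 0.39734$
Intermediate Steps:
$v{\left(k \right)} = - 31 \sqrt{k}$
$C{\left(P \right)} = 2 P^{2}$ ($C{\left(P \right)} = 2 P P = 2 P^{2}$)
$\frac{v{\left(181 \right)}}{C{\left(-47 \right)}} + \frac{18780}{h} = \frac{\left(-31\right) \sqrt{181}}{2 \left(-47\right)^{2}} + \frac{18780}{38191} = \frac{\left(-31\right) \sqrt{181}}{2 \cdot 2209} + 18780 \cdot \frac{1}{38191} = \frac{\left(-31\right) \sqrt{181}}{4418} + \frac{18780}{38191} = - 31 \sqrt{181} \cdot \frac{1}{4418} + \frac{18780}{38191} = - \frac{31 \sqrt{181}}{4418} + \frac{18780}{38191} = \frac{18780}{38191} - \frac{31 \sqrt{181}}{4418}$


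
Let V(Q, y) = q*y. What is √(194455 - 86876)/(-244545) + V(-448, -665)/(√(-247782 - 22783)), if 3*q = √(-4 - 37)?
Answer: -133*√11093165/162339 - √107579/244545 ≈ -2.7300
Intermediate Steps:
q = I*√41/3 (q = √(-4 - 37)/3 = √(-41)/3 = (I*√41)/3 = I*√41/3 ≈ 2.1344*I)
V(Q, y) = I*y*√41/3 (V(Q, y) = (I*√41/3)*y = I*y*√41/3)
√(194455 - 86876)/(-244545) + V(-448, -665)/(√(-247782 - 22783)) = √(194455 - 86876)/(-244545) + ((⅓)*I*(-665)*√41)/(√(-247782 - 22783)) = √107579*(-1/244545) + (-665*I*√41/3)/(√(-270565)) = -√107579/244545 + (-665*I*√41/3)/((I*√270565)) = -√107579/244545 + (-665*I*√41/3)*(-I*√270565/270565) = -√107579/244545 - 133*√11093165/162339 = -133*√11093165/162339 - √107579/244545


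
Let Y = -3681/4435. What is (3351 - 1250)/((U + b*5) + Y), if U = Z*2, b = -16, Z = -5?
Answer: -847085/36621 ≈ -23.131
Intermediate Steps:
U = -10 (U = -5*2 = -10)
Y = -3681/4435 (Y = -3681*1/4435 = -3681/4435 ≈ -0.82999)
(3351 - 1250)/((U + b*5) + Y) = (3351 - 1250)/((-10 - 16*5) - 3681/4435) = 2101/((-10 - 80) - 3681/4435) = 2101/(-90 - 3681/4435) = 2101/(-402831/4435) = 2101*(-4435/402831) = -847085/36621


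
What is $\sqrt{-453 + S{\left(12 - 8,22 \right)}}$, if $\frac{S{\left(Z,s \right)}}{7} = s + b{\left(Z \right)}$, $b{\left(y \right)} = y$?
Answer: $i \sqrt{271} \approx 16.462 i$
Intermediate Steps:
$S{\left(Z,s \right)} = 7 Z + 7 s$ ($S{\left(Z,s \right)} = 7 \left(s + Z\right) = 7 \left(Z + s\right) = 7 Z + 7 s$)
$\sqrt{-453 + S{\left(12 - 8,22 \right)}} = \sqrt{-453 + \left(7 \left(12 - 8\right) + 7 \cdot 22\right)} = \sqrt{-453 + \left(7 \left(12 - 8\right) + 154\right)} = \sqrt{-453 + \left(7 \cdot 4 + 154\right)} = \sqrt{-453 + \left(28 + 154\right)} = \sqrt{-453 + 182} = \sqrt{-271} = i \sqrt{271}$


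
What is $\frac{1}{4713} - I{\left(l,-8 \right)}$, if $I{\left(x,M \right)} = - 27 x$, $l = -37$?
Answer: $- \frac{4708286}{4713} \approx -999.0$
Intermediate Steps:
$\frac{1}{4713} - I{\left(l,-8 \right)} = \frac{1}{4713} - \left(-27\right) \left(-37\right) = \frac{1}{4713} - 999 = - \frac{4708286}{4713}$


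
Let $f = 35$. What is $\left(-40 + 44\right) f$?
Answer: $140$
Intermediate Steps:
$\left(-40 + 44\right) f = \left(-40 + 44\right) 35 = 4 \cdot 35 = 140$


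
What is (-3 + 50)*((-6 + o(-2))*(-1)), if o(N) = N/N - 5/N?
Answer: 235/2 ≈ 117.50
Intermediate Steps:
o(N) = 1 - 5/N
(-3 + 50)*((-6 + o(-2))*(-1)) = (-3 + 50)*((-6 + (-5 - 2)/(-2))*(-1)) = 47*((-6 - ½*(-7))*(-1)) = 47*((-6 + 7/2)*(-1)) = 47*(-5/2*(-1)) = 47*(5/2) = 235/2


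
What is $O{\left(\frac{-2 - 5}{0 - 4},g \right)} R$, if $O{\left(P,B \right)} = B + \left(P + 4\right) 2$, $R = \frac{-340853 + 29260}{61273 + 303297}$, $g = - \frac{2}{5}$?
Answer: $- \frac{34586823}{3645700} \approx -9.487$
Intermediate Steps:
$g = - \frac{2}{5}$ ($g = \left(-2\right) \frac{1}{5} = - \frac{2}{5} \approx -0.4$)
$R = - \frac{311593}{364570} \approx -0.85469$
$O{\left(P,B \right)} = 8 + B + 2 P$ ($O{\left(P,B \right)} = B + \left(4 + P\right) 2 = B + \left(8 + 2 P\right) = 8 + B + 2 P$)
$O{\left(\frac{-2 - 5}{0 - 4},g \right)} R = \left(8 - \frac{2}{5} + 2 \frac{-2 - 5}{0 - 4}\right) \left(- \frac{311593}{364570}\right) = \left(8 - \frac{2}{5} + 2 \left(- \frac{7}{-4}\right)\right) \left(- \frac{311593}{364570}\right) = \left(8 - \frac{2}{5} + 2 \left(\left(-7\right) \left(- \frac{1}{4}\right)\right)\right) \left(- \frac{311593}{364570}\right) = \left(8 - \frac{2}{5} + 2 \cdot \frac{7}{4}\right) \left(- \frac{311593}{364570}\right) = \left(8 - \frac{2}{5} + \frac{7}{2}\right) \left(- \frac{311593}{364570}\right) = \frac{111}{10} \left(- \frac{311593}{364570}\right) = - \frac{34586823}{3645700}$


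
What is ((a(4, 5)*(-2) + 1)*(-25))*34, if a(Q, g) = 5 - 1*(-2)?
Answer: 11050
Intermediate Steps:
a(Q, g) = 7 (a(Q, g) = 5 + 2 = 7)
((a(4, 5)*(-2) + 1)*(-25))*34 = ((7*(-2) + 1)*(-25))*34 = ((-14 + 1)*(-25))*34 = -13*(-25)*34 = 325*34 = 11050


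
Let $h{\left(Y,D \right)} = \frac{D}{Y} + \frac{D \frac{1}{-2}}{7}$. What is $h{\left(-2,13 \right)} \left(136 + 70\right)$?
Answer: $- \frac{10712}{7} \approx -1530.3$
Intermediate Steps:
$h{\left(Y,D \right)} = - \frac{D}{14} + \frac{D}{Y}$ ($h{\left(Y,D \right)} = \frac{D}{Y} + D \left(- \frac{1}{2}\right) \frac{1}{7} = \frac{D}{Y} + - \frac{D}{2} \cdot \frac{1}{7} = \frac{D}{Y} - \frac{D}{14} = - \frac{D}{14} + \frac{D}{Y}$)
$h{\left(-2,13 \right)} \left(136 + 70\right) = \left(\left(- \frac{1}{14}\right) 13 + \frac{13}{-2}\right) \left(136 + 70\right) = \left(- \frac{13}{14} + 13 \left(- \frac{1}{2}\right)\right) 206 = \left(- \frac{13}{14} - \frac{13}{2}\right) 206 = \left(- \frac{52}{7}\right) 206 = - \frac{10712}{7}$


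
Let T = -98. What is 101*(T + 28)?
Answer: -7070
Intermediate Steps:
101*(T + 28) = 101*(-98 + 28) = 101*(-70) = -7070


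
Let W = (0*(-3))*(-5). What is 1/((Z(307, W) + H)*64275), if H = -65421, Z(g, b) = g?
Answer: -1/4185202350 ≈ -2.3894e-10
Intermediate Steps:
W = 0 (W = 0*(-5) = 0)
1/((Z(307, W) + H)*64275) = 1/((307 - 65421)*64275) = (1/64275)/(-65114) = -1/65114*1/64275 = -1/4185202350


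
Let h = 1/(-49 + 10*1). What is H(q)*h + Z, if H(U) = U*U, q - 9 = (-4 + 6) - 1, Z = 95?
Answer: 3605/39 ≈ 92.436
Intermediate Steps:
q = 10 (q = 9 + ((-4 + 6) - 1) = 9 + (2 - 1) = 9 + 1 = 10)
H(U) = U²
h = -1/39 (h = 1/(-49 + 10) = 1/(-39) = -1/39 ≈ -0.025641)
H(q)*h + Z = 10²*(-1/39) + 95 = 100*(-1/39) + 95 = -100/39 + 95 = 3605/39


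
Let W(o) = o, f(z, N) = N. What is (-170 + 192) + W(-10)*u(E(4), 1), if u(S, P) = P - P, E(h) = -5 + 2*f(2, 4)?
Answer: 22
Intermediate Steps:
E(h) = 3 (E(h) = -5 + 2*4 = -5 + 8 = 3)
u(S, P) = 0
(-170 + 192) + W(-10)*u(E(4), 1) = (-170 + 192) - 10*0 = 22 + 0 = 22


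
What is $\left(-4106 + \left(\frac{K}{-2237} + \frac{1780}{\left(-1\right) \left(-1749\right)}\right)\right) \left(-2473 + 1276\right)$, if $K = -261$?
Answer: $\frac{6408075671571}{1304171} \approx 4.9135 \cdot 10^{6}$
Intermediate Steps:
$\left(-4106 + \left(\frac{K}{-2237} + \frac{1780}{\left(-1\right) \left(-1749\right)}\right)\right) \left(-2473 + 1276\right) = \left(-4106 + \left(- \frac{261}{-2237} + \frac{1780}{\left(-1\right) \left(-1749\right)}\right)\right) \left(-2473 + 1276\right) = \left(-4106 - \left(- \frac{261}{2237} - \frac{1780}{1749}\right)\right) \left(-1197\right) = \left(-4106 + \left(\frac{261}{2237} + 1780 \cdot \frac{1}{1749}\right)\right) \left(-1197\right) = \left(-4106 + \left(\frac{261}{2237} + \frac{1780}{1749}\right)\right) \left(-1197\right) = \left(-4106 + \frac{4438349}{3912513}\right) \left(-1197\right) = \left(- \frac{16060340029}{3912513}\right) \left(-1197\right) = \frac{6408075671571}{1304171}$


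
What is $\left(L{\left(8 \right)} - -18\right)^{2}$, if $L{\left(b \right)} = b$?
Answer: $676$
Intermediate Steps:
$\left(L{\left(8 \right)} - -18\right)^{2} = \left(8 - -18\right)^{2} = \left(8 + 18\right)^{2} = 26^{2} = 676$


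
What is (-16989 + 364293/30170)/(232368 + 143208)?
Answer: -170731279/3777042640 ≈ -0.045202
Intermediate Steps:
(-16989 + 364293/30170)/(232368 + 143208) = (-16989 + 364293*(1/30170))/375576 = (-16989 + 364293/30170)*(1/375576) = -512193837/30170*1/375576 = -170731279/3777042640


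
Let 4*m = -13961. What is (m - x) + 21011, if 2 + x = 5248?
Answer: 49099/4 ≈ 12275.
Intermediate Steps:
m = -13961/4 (m = (1/4)*(-13961) = -13961/4 ≈ -3490.3)
x = 5246 (x = -2 + 5248 = 5246)
(m - x) + 21011 = (-13961/4 - 1*5246) + 21011 = (-13961/4 - 5246) + 21011 = -34945/4 + 21011 = 49099/4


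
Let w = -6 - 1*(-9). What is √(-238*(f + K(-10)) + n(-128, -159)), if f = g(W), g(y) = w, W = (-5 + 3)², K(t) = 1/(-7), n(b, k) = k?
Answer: I*√839 ≈ 28.965*I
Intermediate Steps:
K(t) = -⅐
W = 4 (W = (-2)² = 4)
w = 3 (w = -6 + 9 = 3)
g(y) = 3
f = 3
√(-238*(f + K(-10)) + n(-128, -159)) = √(-238*(3 - ⅐) - 159) = √(-238*20/7 - 159) = √(-680 - 159) = √(-839) = I*√839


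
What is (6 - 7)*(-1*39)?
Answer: 39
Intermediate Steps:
(6 - 7)*(-1*39) = -1*(-39) = 39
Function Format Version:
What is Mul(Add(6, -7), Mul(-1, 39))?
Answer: 39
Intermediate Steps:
Mul(Add(6, -7), Mul(-1, 39)) = Mul(-1, -39) = 39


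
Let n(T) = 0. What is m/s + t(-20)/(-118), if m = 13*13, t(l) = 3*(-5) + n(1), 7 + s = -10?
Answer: -19687/2006 ≈ -9.8141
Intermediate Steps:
s = -17 (s = -7 - 10 = -17)
t(l) = -15 (t(l) = 3*(-5) + 0 = -15 + 0 = -15)
m = 169
m/s + t(-20)/(-118) = 169/(-17) - 15/(-118) = 169*(-1/17) - 15*(-1/118) = -169/17 + 15/118 = -19687/2006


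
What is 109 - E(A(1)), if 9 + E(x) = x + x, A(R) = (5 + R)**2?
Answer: 46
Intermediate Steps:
E(x) = -9 + 2*x (E(x) = -9 + (x + x) = -9 + 2*x)
109 - E(A(1)) = 109 - (-9 + 2*(5 + 1)**2) = 109 - (-9 + 2*6**2) = 109 - (-9 + 2*36) = 109 - (-9 + 72) = 109 - 1*63 = 109 - 63 = 46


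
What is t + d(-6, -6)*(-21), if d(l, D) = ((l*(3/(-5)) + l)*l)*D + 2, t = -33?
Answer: 8697/5 ≈ 1739.4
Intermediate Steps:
d(l, D) = 2 + 2*D*l²/5 (d(l, D) = ((l*(3*(-⅕)) + l)*l)*D + 2 = ((l*(-⅗) + l)*l)*D + 2 = ((-3*l/5 + l)*l)*D + 2 = ((2*l/5)*l)*D + 2 = (2*l²/5)*D + 2 = 2*D*l²/5 + 2 = 2 + 2*D*l²/5)
t + d(-6, -6)*(-21) = -33 + (2 + (⅖)*(-6)*(-6)²)*(-21) = -33 + (2 + (⅖)*(-6)*36)*(-21) = -33 + (2 - 432/5)*(-21) = -33 - 422/5*(-21) = -33 + 8862/5 = 8697/5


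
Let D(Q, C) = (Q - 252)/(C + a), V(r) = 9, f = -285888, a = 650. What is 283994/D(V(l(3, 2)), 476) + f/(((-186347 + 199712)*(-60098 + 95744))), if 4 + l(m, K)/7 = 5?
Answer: -104488813410868/79401465 ≈ -1.3160e+6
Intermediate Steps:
l(m, K) = 7 (l(m, K) = -28 + 7*5 = -28 + 35 = 7)
D(Q, C) = (-252 + Q)/(650 + C) (D(Q, C) = (Q - 252)/(C + 650) = (-252 + Q)/(650 + C))
283994/D(V(l(3, 2)), 476) + f/(((-186347 + 199712)*(-60098 + 95744))) = 283994/(((-252 + 9)/(650 + 476))) - 285888*1/((-186347 + 199712)*(-60098 + 95744)) = 283994/((-243/1126)) - 285888/(13365*35646) = 283994/(((1/1126)*(-243))) - 285888/476408790 = 283994/(-243/1126) - 285888*1/476408790 = 283994*(-1126/243) - 47648/79401465 = -319777244/243 - 47648/79401465 = -104488813410868/79401465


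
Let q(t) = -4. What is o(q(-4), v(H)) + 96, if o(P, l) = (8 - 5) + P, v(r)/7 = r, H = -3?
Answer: 95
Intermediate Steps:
v(r) = 7*r
o(P, l) = 3 + P
o(q(-4), v(H)) + 96 = (3 - 4) + 96 = -1 + 96 = 95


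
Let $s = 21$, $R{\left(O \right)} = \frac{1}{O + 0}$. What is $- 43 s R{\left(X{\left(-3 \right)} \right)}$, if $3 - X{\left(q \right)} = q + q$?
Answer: $- \frac{301}{3} \approx -100.33$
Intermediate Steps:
$X{\left(q \right)} = 3 - 2 q$ ($X{\left(q \right)} = 3 - \left(q + q\right) = 3 - 2 q$)
$R{\left(O \right)} = \frac{1}{O}$
$- 43 s R{\left(X{\left(-3 \right)} \right)} = \frac{\left(-43\right) 21}{3 - -6} = - \frac{903}{3 + 6} = - \frac{903}{9} = \left(-903\right) \frac{1}{9} = - \frac{301}{3}$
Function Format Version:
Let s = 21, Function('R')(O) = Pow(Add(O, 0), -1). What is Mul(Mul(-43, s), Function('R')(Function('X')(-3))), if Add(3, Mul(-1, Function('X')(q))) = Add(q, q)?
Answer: Rational(-301, 3) ≈ -100.33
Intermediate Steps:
Function('X')(q) = Add(3, Mul(-2, q)) (Function('X')(q) = Add(3, Mul(-1, Add(q, q))) = Add(3, Mul(-1, Mul(2, q))) = Add(3, Mul(-2, q)))
Function('R')(O) = Pow(O, -1)
Mul(Mul(-43, s), Function('R')(Function('X')(-3))) = Mul(Mul(-43, 21), Pow(Add(3, Mul(-2, -3)), -1)) = Mul(-903, Pow(Add(3, 6), -1)) = Mul(-903, Pow(9, -1)) = Mul(-903, Rational(1, 9)) = Rational(-301, 3)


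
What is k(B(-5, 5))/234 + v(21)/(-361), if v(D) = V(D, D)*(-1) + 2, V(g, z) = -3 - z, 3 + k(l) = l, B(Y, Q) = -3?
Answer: -1375/14079 ≈ -0.097663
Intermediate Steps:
k(l) = -3 + l
v(D) = 5 + D (v(D) = (-3 - D)*(-1) + 2 = (3 + D) + 2 = 5 + D)
k(B(-5, 5))/234 + v(21)/(-361) = (-3 - 3)/234 + (5 + 21)/(-361) = -6*1/234 + 26*(-1/361) = -1/39 - 26/361 = -1375/14079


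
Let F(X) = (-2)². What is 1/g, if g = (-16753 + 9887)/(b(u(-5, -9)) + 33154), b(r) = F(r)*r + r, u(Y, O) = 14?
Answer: -16612/3433 ≈ -4.8389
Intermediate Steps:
F(X) = 4
b(r) = 5*r (b(r) = 4*r + r = 5*r)
g = -3433/16612 (g = (-16753 + 9887)/(5*14 + 33154) = -6866/(70 + 33154) = -6866/33224 = -6866*1/33224 = -3433/16612 ≈ -0.20666)
1/g = 1/(-3433/16612) = -16612/3433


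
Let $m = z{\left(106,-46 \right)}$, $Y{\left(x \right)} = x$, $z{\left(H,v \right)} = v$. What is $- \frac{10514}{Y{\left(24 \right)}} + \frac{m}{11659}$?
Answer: $- \frac{61291915}{139908} \approx -438.09$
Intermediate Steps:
$m = -46$
$- \frac{10514}{Y{\left(24 \right)}} + \frac{m}{11659} = - \frac{10514}{24} - \frac{46}{11659} = \left(-10514\right) \frac{1}{24} - \frac{46}{11659} = - \frac{5257}{12} - \frac{46}{11659} = - \frac{61291915}{139908}$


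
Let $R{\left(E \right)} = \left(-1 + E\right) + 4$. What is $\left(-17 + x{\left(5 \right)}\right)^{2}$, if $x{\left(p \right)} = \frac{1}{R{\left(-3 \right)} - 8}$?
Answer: $\frac{18769}{64} \approx 293.27$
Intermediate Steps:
$R{\left(E \right)} = 3 + E$
$x{\left(p \right)} = - \frac{1}{8}$ ($x{\left(p \right)} = \frac{1}{\left(3 - 3\right) - 8} = \frac{1}{0 - 8} = \frac{1}{-8} = - \frac{1}{8}$)
$\left(-17 + x{\left(5 \right)}\right)^{2} = \left(-17 - \frac{1}{8}\right)^{2} = \left(- \frac{137}{8}\right)^{2} = \frac{18769}{64}$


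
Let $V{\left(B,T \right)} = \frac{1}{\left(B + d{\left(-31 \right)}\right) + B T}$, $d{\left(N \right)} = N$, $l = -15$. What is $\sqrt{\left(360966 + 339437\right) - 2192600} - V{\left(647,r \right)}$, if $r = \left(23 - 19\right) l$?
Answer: $\frac{1}{38204} + 7 i \sqrt{30453} \approx 2.6175 \cdot 10^{-5} + 1221.6 i$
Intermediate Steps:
$r = -60$ ($r = \left(23 - 19\right) \left(-15\right) = 4 \left(-15\right) = -60$)
$V{\left(B,T \right)} = \frac{1}{-31 + B + B T}$ ($V{\left(B,T \right)} = \frac{1}{\left(B - 31\right) + B T} = \frac{1}{\left(-31 + B\right) + B T} = \frac{1}{-31 + B + B T}$)
$\sqrt{\left(360966 + 339437\right) - 2192600} - V{\left(647,r \right)} = \sqrt{\left(360966 + 339437\right) - 2192600} - \frac{1}{-31 + 647 + 647 \left(-60\right)} = \sqrt{700403 - 2192600} - \frac{1}{-31 + 647 - 38820} = \sqrt{-1492197} - \frac{1}{-38204} = 7 i \sqrt{30453} - - \frac{1}{38204} = 7 i \sqrt{30453} + \frac{1}{38204} = \frac{1}{38204} + 7 i \sqrt{30453}$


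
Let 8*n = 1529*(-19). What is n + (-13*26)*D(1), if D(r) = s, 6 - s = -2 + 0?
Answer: -50683/8 ≈ -6335.4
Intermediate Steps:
n = -29051/8 (n = (1529*(-19))/8 = (⅛)*(-29051) = -29051/8 ≈ -3631.4)
s = 8 (s = 6 - (-2 + 0) = 6 - 1*(-2) = 6 + 2 = 8)
D(r) = 8
n + (-13*26)*D(1) = -29051/8 - 13*26*8 = -29051/8 - 338*8 = -29051/8 - 2704 = -50683/8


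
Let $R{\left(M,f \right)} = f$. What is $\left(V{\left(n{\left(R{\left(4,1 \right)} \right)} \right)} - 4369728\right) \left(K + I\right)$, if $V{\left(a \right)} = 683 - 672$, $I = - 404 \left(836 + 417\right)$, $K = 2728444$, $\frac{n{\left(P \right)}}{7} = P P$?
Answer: $-9710524948344$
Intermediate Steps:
$n{\left(P \right)} = 7 P^{2}$ ($n{\left(P \right)} = 7 P P = 7 P^{2}$)
$I = -506212$ ($I = \left(-404\right) 1253 = -506212$)
$V{\left(a \right)} = 11$
$\left(V{\left(n{\left(R{\left(4,1 \right)} \right)} \right)} - 4369728\right) \left(K + I\right) = \left(11 - 4369728\right) \left(2728444 - 506212\right) = \left(-4369717\right) 2222232 = -9710524948344$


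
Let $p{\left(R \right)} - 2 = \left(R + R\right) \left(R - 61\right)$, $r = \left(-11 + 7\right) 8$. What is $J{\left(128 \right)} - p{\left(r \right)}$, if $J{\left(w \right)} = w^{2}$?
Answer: $10430$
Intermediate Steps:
$r = -32$ ($r = \left(-4\right) 8 = -32$)
$p{\left(R \right)} = 2 + 2 R \left(-61 + R\right)$ ($p{\left(R \right)} = 2 + \left(R + R\right) \left(R - 61\right) = 2 + 2 R \left(-61 + R\right)$)
$J{\left(128 \right)} - p{\left(r \right)} = 128^{2} - \left(2 - -3904 + 2 \left(-32\right)^{2}\right) = 16384 - \left(2 + 3904 + 2 \cdot 1024\right) = 16384 - \left(2 + 3904 + 2048\right) = 16384 - 5954 = 10430$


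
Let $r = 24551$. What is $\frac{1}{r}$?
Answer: $\frac{1}{24551} \approx 4.0732 \cdot 10^{-5}$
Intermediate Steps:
$\frac{1}{r} = \frac{1}{24551}$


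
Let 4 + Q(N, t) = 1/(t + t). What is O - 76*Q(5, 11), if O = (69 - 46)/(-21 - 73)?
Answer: 310511/1034 ≈ 300.30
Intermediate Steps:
Q(N, t) = -4 + 1/(2*t) (Q(N, t) = -4 + 1/(t + t) = -4 + 1/(2*t))
O = -23/94 (O = 23/(-94) = 23*(-1/94) = -23/94 ≈ -0.24468)
O - 76*Q(5, 11) = -23/94 - 76*(-4 + (½)/11) = -23/94 - 76*(-4 + (½)*(1/11)) = -23/94 - 76*(-4 + 1/22) = -23/94 - 76*(-87/22) = -23/94 + 3306/11 = 310511/1034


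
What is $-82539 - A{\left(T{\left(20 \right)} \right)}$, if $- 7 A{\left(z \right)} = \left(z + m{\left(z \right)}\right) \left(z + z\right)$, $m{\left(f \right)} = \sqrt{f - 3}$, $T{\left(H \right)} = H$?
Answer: $- \frac{576973}{7} + \frac{40 \sqrt{17}}{7} \approx -82401.0$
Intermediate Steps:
$m{\left(f \right)} = \sqrt{-3 + f}$
$A{\left(z \right)} = - \frac{2 z \left(z + \sqrt{-3 + z}\right)}{7}$ ($A{\left(z \right)} = - \frac{\left(z + \sqrt{-3 + z}\right) \left(z + z\right)}{7} = - \frac{\left(z + \sqrt{-3 + z}\right) 2 z}{7} = - \frac{2 z \left(z + \sqrt{-3 + z}\right)}{7}$)
$-82539 - A{\left(T{\left(20 \right)} \right)} = -82539 - \left(- \frac{2}{7}\right) 20 \left(20 + \sqrt{-3 + 20}\right) = -82539 - \left(- \frac{2}{7}\right) 20 \left(20 + \sqrt{17}\right) = -82539 - \left(- \frac{800}{7} - \frac{40 \sqrt{17}}{7}\right) = -82539 + \left(\frac{800}{7} + \frac{40 \sqrt{17}}{7}\right) = - \frac{576973}{7} + \frac{40 \sqrt{17}}{7}$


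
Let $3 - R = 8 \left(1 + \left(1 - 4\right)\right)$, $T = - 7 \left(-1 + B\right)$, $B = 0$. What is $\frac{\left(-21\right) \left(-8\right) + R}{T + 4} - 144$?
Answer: $-127$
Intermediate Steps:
$T = 7$ ($T = - 7 \left(-1 + 0\right) = \left(-7\right) \left(-1\right) = 7$)
$R = 19$ ($R = 3 - 8 \left(1 + \left(1 - 4\right)\right) = 3 - 8 \left(1 - 3\right) = 3 - 8 \left(-2\right) = 3 - -16 = 3 + 16 = 19$)
$\frac{\left(-21\right) \left(-8\right) + R}{T + 4} - 144 = \frac{\left(-21\right) \left(-8\right) + 19}{7 + 4} - 144 = \frac{168 + 19}{11} - 144 = 187 \cdot \frac{1}{11} - 144 = 17 - 144 = -127$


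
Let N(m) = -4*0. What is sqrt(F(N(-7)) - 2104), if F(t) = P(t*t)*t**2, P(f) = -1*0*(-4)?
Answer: 2*I*sqrt(526) ≈ 45.869*I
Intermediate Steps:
P(f) = 0 (P(f) = 0*(-4) = 0)
N(m) = 0
F(t) = 0 (F(t) = 0*t**2 = 0)
sqrt(F(N(-7)) - 2104) = sqrt(0 - 2104) = sqrt(-2104) = 2*I*sqrt(526)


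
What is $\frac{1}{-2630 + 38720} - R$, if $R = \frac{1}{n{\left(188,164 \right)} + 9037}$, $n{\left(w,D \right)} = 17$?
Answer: $- \frac{751}{9076635} \approx -8.274 \cdot 10^{-5}$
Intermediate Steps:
$R = \frac{1}{9054}$ ($R = \frac{1}{17 + 9037} = \frac{1}{9054} \approx 0.00011045$)
$\frac{1}{-2630 + 38720} - R = \frac{1}{-2630 + 38720} - \frac{1}{9054} = \frac{1}{36090} - \frac{1}{9054} = - \frac{751}{9076635}$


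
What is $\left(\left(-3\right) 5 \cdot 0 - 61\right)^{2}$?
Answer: $3721$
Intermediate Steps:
$\left(\left(-3\right) 5 \cdot 0 - 61\right)^{2} = \left(\left(-15\right) 0 - 61\right)^{2} = \left(0 - 61\right)^{2} = \left(-61\right)^{2} = 3721$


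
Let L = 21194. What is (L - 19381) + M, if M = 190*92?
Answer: 19293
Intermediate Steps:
M = 17480
(L - 19381) + M = (21194 - 19381) + 17480 = 1813 + 17480 = 19293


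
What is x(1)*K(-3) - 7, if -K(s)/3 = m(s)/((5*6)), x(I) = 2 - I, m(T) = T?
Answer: -67/10 ≈ -6.7000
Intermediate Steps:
K(s) = -s/10 (K(s) = -3*s/(5*6) = -3*s/30 = -s/10)
x(1)*K(-3) - 7 = (2 - 1*1)*(-⅒*(-3)) - 7 = (2 - 1)*(3/10) - 7 = 1*(3/10) - 7 = 3/10 - 7 = -67/10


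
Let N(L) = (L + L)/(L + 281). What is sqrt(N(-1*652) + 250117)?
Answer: sqrt(34426837781)/371 ≈ 500.12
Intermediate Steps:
N(L) = 2*L/(281 + L) (N(L) = (2*L)/(281 + L) = 2*L/(281 + L))
sqrt(N(-1*652) + 250117) = sqrt(2*(-1*652)/(281 - 1*652) + 250117) = sqrt(2*(-652)/(281 - 652) + 250117) = sqrt(2*(-652)/(-371) + 250117) = sqrt(2*(-652)*(-1/371) + 250117) = sqrt(1304/371 + 250117) = sqrt(92794711/371) = sqrt(34426837781)/371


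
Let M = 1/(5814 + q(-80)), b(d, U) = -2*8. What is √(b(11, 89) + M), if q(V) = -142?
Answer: I*√128684918/2836 ≈ 4.0*I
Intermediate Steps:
b(d, U) = -16
M = 1/5672 (M = 1/(5814 - 142) = 1/5672 ≈ 0.00017630)
√(b(11, 89) + M) = √(-16 + 1/5672) = √(-90751/5672) = I*√128684918/2836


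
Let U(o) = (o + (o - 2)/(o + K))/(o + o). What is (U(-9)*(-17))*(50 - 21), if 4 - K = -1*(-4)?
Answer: -17255/81 ≈ -213.02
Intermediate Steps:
K = 0 (K = 4 - (-1)*(-4) = 4 - 1*4 = 4 - 4 = 0)
U(o) = (o + (-2 + o)/o)/(2*o) (U(o) = (o + (o - 2)/(o + 0))/(o + o) = (o + (-2 + o)/o)/((2*o)) = (o + (-2 + o)/o)*(1/(2*o)) = (o + (-2 + o)/o)/(2*o))
(U(-9)*(-17))*(50 - 21) = (((1/2)*(-2 - 9 + (-9)**2)/(-9)**2)*(-17))*(50 - 21) = (((1/2)*(1/81)*(-2 - 9 + 81))*(-17))*29 = (((1/2)*(1/81)*70)*(-17))*29 = ((35/81)*(-17))*29 = -595/81*29 = -17255/81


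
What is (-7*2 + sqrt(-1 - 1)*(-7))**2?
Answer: 98 + 196*I*sqrt(2) ≈ 98.0 + 277.19*I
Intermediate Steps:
(-7*2 + sqrt(-1 - 1)*(-7))**2 = (-14 + sqrt(-2)*(-7))**2 = (-14 + (I*sqrt(2))*(-7))**2 = (-14 - 7*I*sqrt(2))**2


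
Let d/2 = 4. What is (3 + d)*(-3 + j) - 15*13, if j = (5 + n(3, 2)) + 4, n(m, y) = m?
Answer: -96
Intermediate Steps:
d = 8 (d = 2*4 = 8)
j = 12 (j = (5 + 3) + 4 = 8 + 4 = 12)
(3 + d)*(-3 + j) - 15*13 = (3 + 8)*(-3 + 12) - 15*13 = 11*9 - 195 = 99 - 195 = -96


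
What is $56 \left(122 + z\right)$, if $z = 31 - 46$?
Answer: $5992$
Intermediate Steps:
$z = -15$ ($z = 31 - 46 = -15$)
$56 \left(122 + z\right) = 56 \left(122 - 15\right) = 56 \cdot 107 = 5992$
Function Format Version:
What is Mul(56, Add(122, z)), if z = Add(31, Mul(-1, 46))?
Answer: 5992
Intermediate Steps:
z = -15 (z = Add(31, -46) = -15)
Mul(56, Add(122, z)) = Mul(56, Add(122, -15)) = Mul(56, 107) = 5992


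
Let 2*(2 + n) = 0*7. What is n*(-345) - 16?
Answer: 674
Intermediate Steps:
n = -2 (n = -2 + (0*7)/2 = -2 + (1/2)*0 = -2 + 0 = -2)
n*(-345) - 16 = -2*(-345) - 16 = 690 - 16 = 674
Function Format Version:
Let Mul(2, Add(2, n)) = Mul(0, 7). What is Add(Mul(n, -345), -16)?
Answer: 674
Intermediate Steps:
n = -2 (n = Add(-2, Mul(Rational(1, 2), Mul(0, 7))) = Add(-2, Mul(Rational(1, 2), 0)) = Add(-2, 0) = -2)
Add(Mul(n, -345), -16) = Add(Mul(-2, -345), -16) = Add(690, -16) = 674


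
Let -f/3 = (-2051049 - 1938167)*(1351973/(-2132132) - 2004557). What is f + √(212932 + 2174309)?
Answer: -12787376470301004264/533033 + 3*√265249 ≈ -2.3990e+13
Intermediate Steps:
f = -12787376470301004264/533033 (f = -3*(-2051049 - 1938167)*(1351973/(-2132132) - 2004557) = -(-11967648)*(1351973*(-1/2132132) - 2004557) = -(-11967648)*(-1351973/2132132 - 2004557) = -(-11967648)*(-4273981477497)/2132132 = -3*4262458823433668088/533033 = -12787376470301004264/533033 ≈ -2.3990e+13)
f + √(212932 + 2174309) = -12787376470301004264/533033 + √(212932 + 2174309) = -12787376470301004264/533033 + √2387241 = -12787376470301004264/533033 + 3*√265249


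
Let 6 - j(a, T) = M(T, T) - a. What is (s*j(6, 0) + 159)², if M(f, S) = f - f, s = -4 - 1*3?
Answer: 5625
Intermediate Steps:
s = -7 (s = -4 - 3 = -7)
M(f, S) = 0
j(a, T) = 6 + a (j(a, T) = 6 - (0 - a) = 6 - (-1)*a = 6 + a)
(s*j(6, 0) + 159)² = (-7*(6 + 6) + 159)² = (-7*12 + 159)² = (-84 + 159)² = 75² = 5625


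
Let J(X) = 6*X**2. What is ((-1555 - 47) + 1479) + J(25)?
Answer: 3627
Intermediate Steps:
((-1555 - 47) + 1479) + J(25) = ((-1555 - 47) + 1479) + 6*25**2 = (-1602 + 1479) + 6*625 = -123 + 3750 = 3627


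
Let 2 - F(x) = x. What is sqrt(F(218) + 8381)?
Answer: sqrt(8165) ≈ 90.360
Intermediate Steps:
F(x) = 2 - x
sqrt(F(218) + 8381) = sqrt((2 - 1*218) + 8381) = sqrt((2 - 218) + 8381) = sqrt(-216 + 8381) = sqrt(8165)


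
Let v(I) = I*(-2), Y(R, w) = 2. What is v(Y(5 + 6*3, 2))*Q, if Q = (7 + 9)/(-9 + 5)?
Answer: 16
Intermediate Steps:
Q = -4 (Q = 16/(-4) = 16*(-¼) = -4)
v(I) = -2*I
v(Y(5 + 6*3, 2))*Q = -2*2*(-4) = -4*(-4) = 16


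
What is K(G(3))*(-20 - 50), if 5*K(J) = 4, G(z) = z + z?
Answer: -56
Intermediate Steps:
G(z) = 2*z
K(J) = 4/5 (K(J) = (1/5)*4 = 4/5)
K(G(3))*(-20 - 50) = 4*(-20 - 50)/5 = (4/5)*(-70) = -56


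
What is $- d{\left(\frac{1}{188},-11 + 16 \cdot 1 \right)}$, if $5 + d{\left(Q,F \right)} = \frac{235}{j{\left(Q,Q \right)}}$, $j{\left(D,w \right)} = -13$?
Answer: $\frac{300}{13} \approx 23.077$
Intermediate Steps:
$d{\left(Q,F \right)} = - \frac{300}{13}$ ($d{\left(Q,F \right)} = -5 + \frac{235}{-13} = -5 + 235 \left(- \frac{1}{13}\right) = -5 - \frac{235}{13} = - \frac{300}{13}$)
$- d{\left(\frac{1}{188},-11 + 16 \cdot 1 \right)} = \left(-1\right) \left(- \frac{300}{13}\right) = \frac{300}{13}$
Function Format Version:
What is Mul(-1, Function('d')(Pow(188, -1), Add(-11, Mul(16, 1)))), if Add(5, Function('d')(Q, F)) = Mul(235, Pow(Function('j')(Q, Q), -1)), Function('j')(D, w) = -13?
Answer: Rational(300, 13) ≈ 23.077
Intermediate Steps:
Function('d')(Q, F) = Rational(-300, 13) (Function('d')(Q, F) = Add(-5, Mul(235, Pow(-13, -1))) = Add(-5, Mul(235, Rational(-1, 13))) = Add(-5, Rational(-235, 13)) = Rational(-300, 13))
Mul(-1, Function('d')(Pow(188, -1), Add(-11, Mul(16, 1)))) = Mul(-1, Rational(-300, 13)) = Rational(300, 13)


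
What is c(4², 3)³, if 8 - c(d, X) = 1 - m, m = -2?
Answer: 125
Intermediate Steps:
c(d, X) = 5 (c(d, X) = 8 - (1 - 1*(-2)) = 8 - (1 + 2) = 8 - 1*3 = 8 - 3 = 5)
c(4², 3)³ = 5³ = 125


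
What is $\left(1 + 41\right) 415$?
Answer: $17430$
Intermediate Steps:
$\left(1 + 41\right) 415 = 42 \cdot 415 = 17430$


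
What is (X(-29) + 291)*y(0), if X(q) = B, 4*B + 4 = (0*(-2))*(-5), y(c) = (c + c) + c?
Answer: 0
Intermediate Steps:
y(c) = 3*c (y(c) = 2*c + c = 3*c)
B = -1 (B = -1 + ((0*(-2))*(-5))/4 = -1 + (0*(-5))/4 = -1 + (¼)*0 = -1 + 0 = -1)
X(q) = -1
(X(-29) + 291)*y(0) = (-1 + 291)*(3*0) = 290*0 = 0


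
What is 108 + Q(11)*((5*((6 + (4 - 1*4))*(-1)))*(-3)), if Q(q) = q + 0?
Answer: 1098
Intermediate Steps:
Q(q) = q
108 + Q(11)*((5*((6 + (4 - 1*4))*(-1)))*(-3)) = 108 + 11*((5*((6 + (4 - 1*4))*(-1)))*(-3)) = 108 + 11*((5*((6 + (4 - 4))*(-1)))*(-3)) = 108 + 11*((5*((6 + 0)*(-1)))*(-3)) = 108 + 11*((5*(6*(-1)))*(-3)) = 108 + 11*((5*(-6))*(-3)) = 108 + 11*(-30*(-3)) = 108 + 11*90 = 108 + 990 = 1098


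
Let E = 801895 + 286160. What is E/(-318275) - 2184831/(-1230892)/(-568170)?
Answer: -3381948388730341/989277784462760 ≈ -3.4186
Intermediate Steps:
E = 1088055
E/(-318275) - 2184831/(-1230892)/(-568170) = 1088055/(-318275) - 2184831/(-1230892)/(-568170) = 1088055*(-1/318275) - 2184831*(-1/1230892)*(-1/568170) = -217611/63655 + (2184831/1230892)*(-1/568170) = -217611/63655 - 242759/77706211960 = -3381948388730341/989277784462760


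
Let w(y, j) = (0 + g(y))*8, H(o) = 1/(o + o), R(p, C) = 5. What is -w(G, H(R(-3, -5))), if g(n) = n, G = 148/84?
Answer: -296/21 ≈ -14.095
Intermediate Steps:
H(o) = 1/(2*o)
G = 37/21 (G = 148*(1/84) = 37/21 ≈ 1.7619)
w(y, j) = 8*y (w(y, j) = (0 + y)*8 = y*8 = 8*y)
-w(G, H(R(-3, -5))) = -8*37/21 = -1*296/21 = -296/21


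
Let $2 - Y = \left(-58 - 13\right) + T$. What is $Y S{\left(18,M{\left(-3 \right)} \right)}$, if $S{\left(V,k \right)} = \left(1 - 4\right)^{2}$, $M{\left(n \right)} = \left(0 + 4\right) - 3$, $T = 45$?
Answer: $252$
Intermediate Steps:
$M{\left(n \right)} = 1$ ($M{\left(n \right)} = 4 - 3 = 1$)
$Y = 28$ ($Y = 2 - \left(\left(-58 - 13\right) + 45\right) = 2 - \left(-71 + 45\right) = 2 - -26 = 2 + 26 = 28$)
$S{\left(V,k \right)} = 9$ ($S{\left(V,k \right)} = \left(-3\right)^{2} = 9$)
$Y S{\left(18,M{\left(-3 \right)} \right)} = 28 \cdot 9 = 252$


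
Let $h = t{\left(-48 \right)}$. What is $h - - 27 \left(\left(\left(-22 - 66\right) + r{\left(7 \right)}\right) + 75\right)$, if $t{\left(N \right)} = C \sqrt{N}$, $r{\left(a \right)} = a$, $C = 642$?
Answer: $-162 + 2568 i \sqrt{3} \approx -162.0 + 4447.9 i$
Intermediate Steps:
$t{\left(N \right)} = 642 \sqrt{N}$
$h = 2568 i \sqrt{3}$ ($h = 642 \sqrt{-48} = 642 \cdot 4 i \sqrt{3} = 2568 i \sqrt{3} \approx 4447.9 i$)
$h - - 27 \left(\left(\left(-22 - 66\right) + r{\left(7 \right)}\right) + 75\right) = 2568 i \sqrt{3} - - 27 \left(\left(\left(-22 - 66\right) + 7\right) + 75\right) = 2568 i \sqrt{3} - - 27 \left(\left(-88 + 7\right) + 75\right) = 2568 i \sqrt{3} - - 27 \left(-81 + 75\right) = 2568 i \sqrt{3} - \left(-27\right) \left(-6\right) = 2568 i \sqrt{3} - 162 = -162 + 2568 i \sqrt{3}$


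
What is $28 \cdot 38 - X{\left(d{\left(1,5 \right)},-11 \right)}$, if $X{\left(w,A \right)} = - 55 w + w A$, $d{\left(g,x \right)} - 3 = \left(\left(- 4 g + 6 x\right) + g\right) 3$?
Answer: $6608$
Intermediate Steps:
$d{\left(g,x \right)} = 3 - 9 g + 18 x$ ($d{\left(g,x \right)} = 3 + \left(\left(- 4 g + 6 x\right) + g\right) 3 = 3 + \left(- 3 g + 6 x\right) 3 = 3 - \left(- 18 x + 9 g\right) = 3 - 9 g + 18 x$)
$X{\left(w,A \right)} = - 55 w + A w$
$28 \cdot 38 - X{\left(d{\left(1,5 \right)},-11 \right)} = 28 \cdot 38 - \left(3 - 9 + 18 \cdot 5\right) \left(-55 - 11\right) = 1064 - \left(3 - 9 + 90\right) \left(-66\right) = 1064 - 84 \left(-66\right) = 1064 - -5544 = 1064 + 5544 = 6608$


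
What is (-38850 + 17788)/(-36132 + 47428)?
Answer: -10531/5648 ≈ -1.8646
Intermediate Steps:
(-38850 + 17788)/(-36132 + 47428) = -21062/11296 = -21062*1/11296 = -10531/5648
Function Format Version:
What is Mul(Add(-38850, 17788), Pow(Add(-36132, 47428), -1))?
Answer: Rational(-10531, 5648) ≈ -1.8646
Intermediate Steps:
Mul(Add(-38850, 17788), Pow(Add(-36132, 47428), -1)) = Mul(-21062, Pow(11296, -1)) = Mul(-21062, Rational(1, 11296)) = Rational(-10531, 5648)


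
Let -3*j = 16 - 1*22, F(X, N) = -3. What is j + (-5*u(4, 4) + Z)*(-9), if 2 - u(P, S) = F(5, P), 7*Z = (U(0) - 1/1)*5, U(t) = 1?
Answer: 227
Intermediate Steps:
j = 2 (j = -(16 - 1*22)/3 = -(16 - 22)/3 = -⅓*(-6) = 2)
Z = 0 (Z = ((1 - 1/1)*5)/7 = ((1 - 1*1)*5)/7 = ((1 - 1)*5)/7 = (0*5)/7 = (⅐)*0 = 0)
u(P, S) = 5 (u(P, S) = 2 - 1*(-3) = 2 + 3 = 5)
j + (-5*u(4, 4) + Z)*(-9) = 2 + (-5*5 + 0)*(-9) = 2 + (-25 + 0)*(-9) = 2 - 25*(-9) = 2 + 225 = 227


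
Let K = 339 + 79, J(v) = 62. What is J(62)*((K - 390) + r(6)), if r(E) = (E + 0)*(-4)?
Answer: 248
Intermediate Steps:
r(E) = -4*E (r(E) = E*(-4) = -4*E)
K = 418
J(62)*((K - 390) + r(6)) = 62*((418 - 390) - 4*6) = 62*(28 - 24) = 62*4 = 248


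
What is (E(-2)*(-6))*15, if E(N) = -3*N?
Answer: -540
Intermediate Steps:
(E(-2)*(-6))*15 = (-3*(-2)*(-6))*15 = (6*(-6))*15 = -36*15 = -540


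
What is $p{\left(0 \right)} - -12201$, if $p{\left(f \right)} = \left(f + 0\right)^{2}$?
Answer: $12201$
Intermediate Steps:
$p{\left(f \right)} = f^{2}$
$p{\left(0 \right)} - -12201 = 0^{2} - -12201 = 0 + 12201 = 12201$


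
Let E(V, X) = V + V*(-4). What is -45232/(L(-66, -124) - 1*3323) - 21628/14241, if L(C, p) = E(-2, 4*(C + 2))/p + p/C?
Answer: 1170963969988/96769204233 ≈ 12.101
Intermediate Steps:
E(V, X) = -3*V (E(V, X) = V - 4*V = -3*V)
L(C, p) = 6/p + p/C (L(C, p) = (-3*(-2))/p + p/C = 6/p + p/C)
-45232/(L(-66, -124) - 1*3323) - 21628/14241 = -45232/((6/(-124) - 124/(-66)) - 1*3323) - 21628/14241 = -45232/((6*(-1/124) - 124*(-1/66)) - 3323) - 21628*1/14241 = -45232/((-3/62 + 62/33) - 3323) - 21628/14241 = -45232/(3745/2046 - 3323) - 21628/14241 = -45232/(-6795113/2046) - 21628/14241 = -45232*(-2046/6795113) - 21628/14241 = 92544672/6795113 - 21628/14241 = 1170963969988/96769204233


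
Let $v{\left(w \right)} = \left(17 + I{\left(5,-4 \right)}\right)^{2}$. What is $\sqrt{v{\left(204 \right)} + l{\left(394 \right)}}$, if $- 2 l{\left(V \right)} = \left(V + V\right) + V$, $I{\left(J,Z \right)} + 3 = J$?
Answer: $i \sqrt{230} \approx 15.166 i$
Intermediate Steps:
$I{\left(J,Z \right)} = -3 + J$
$l{\left(V \right)} = - \frac{3 V}{2}$ ($l{\left(V \right)} = - \frac{\left(V + V\right) + V}{2} = - \frac{2 V + V}{2} = - \frac{3 V}{2}$)
$v{\left(w \right)} = 361$ ($v{\left(w \right)} = \left(17 + \left(-3 + 5\right)\right)^{2} = \left(17 + 2\right)^{2} = 19^{2} = 361$)
$\sqrt{v{\left(204 \right)} + l{\left(394 \right)}} = \sqrt{361 - 591} = \sqrt{-230} = i \sqrt{230}$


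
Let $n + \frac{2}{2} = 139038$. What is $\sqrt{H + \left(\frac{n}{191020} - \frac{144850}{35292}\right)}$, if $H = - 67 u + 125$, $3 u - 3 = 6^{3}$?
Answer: $\frac{i \sqrt{3386817949131016028535}}{842684730} \approx 69.061 i$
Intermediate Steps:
$n = 139037$ ($n = -1 + 139038 = 139037$)
$u = 73$ ($u = 1 + \frac{6^{3}}{3} = 1 + \frac{1}{3} \cdot 216 = 1 + 72 = 73$)
$H = -4766$ ($H = \left(-67\right) 73 + 125 = -4891 + 125 = -4766$)
$\sqrt{H + \left(\frac{n}{191020} - \frac{144850}{35292}\right)} = \sqrt{-4766 + \left(\frac{139037}{191020} - \frac{144850}{35292}\right)} = \sqrt{-4766 + \left(139037 \cdot \frac{1}{191020} - \frac{72425}{17646}\right)} = \sqrt{-4766 + \left(\frac{139037}{191020} - \frac{72425}{17646}\right)} = \sqrt{-4766 - \frac{5690588299}{1685369460}} = \sqrt{- \frac{8038161434659}{1685369460}} = \frac{i \sqrt{3386817949131016028535}}{842684730}$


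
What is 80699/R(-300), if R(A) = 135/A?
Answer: -1613980/9 ≈ -1.7933e+5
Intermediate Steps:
80699/R(-300) = 80699/((135/(-300))) = 80699/((135*(-1/300))) = 80699/(-9/20) = 80699*(-20/9) = -1613980/9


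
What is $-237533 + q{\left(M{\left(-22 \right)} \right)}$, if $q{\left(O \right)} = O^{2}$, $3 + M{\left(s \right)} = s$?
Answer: $-236908$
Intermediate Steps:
$M{\left(s \right)} = -3 + s$
$-237533 + q{\left(M{\left(-22 \right)} \right)} = -237533 + \left(-3 - 22\right)^{2} = -237533 + \left(-25\right)^{2} = -237533 + 625 = -236908$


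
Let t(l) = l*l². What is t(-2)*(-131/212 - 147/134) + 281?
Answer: 1046549/3551 ≈ 294.72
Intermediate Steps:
t(l) = l³
t(-2)*(-131/212 - 147/134) + 281 = (-2)³*(-131/212 - 147/134) + 281 = -8*(-131*1/212 - 147*1/134) + 281 = -8*(-131/212 - 147/134) + 281 = -8*(-24359/14204) + 281 = 48718/3551 + 281 = 1046549/3551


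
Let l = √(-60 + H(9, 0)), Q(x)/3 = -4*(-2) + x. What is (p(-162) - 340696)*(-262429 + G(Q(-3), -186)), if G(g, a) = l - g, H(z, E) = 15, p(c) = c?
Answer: 89456136952 - 1022574*I*√5 ≈ 8.9456e+10 - 2.2865e+6*I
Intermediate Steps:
Q(x) = 24 + 3*x (Q(x) = 3*(-4*(-2) + x) = 3*(8 + x) = 24 + 3*x)
l = 3*I*√5 (l = √(-60 + 15) = √(-45) = 3*I*√5 ≈ 6.7082*I)
G(g, a) = -g + 3*I*√5 (G(g, a) = 3*I*√5 - g = -g + 3*I*√5)
(p(-162) - 340696)*(-262429 + G(Q(-3), -186)) = (-162 - 340696)*(-262429 + (-(24 + 3*(-3)) + 3*I*√5)) = -340858*(-262429 + (-(24 - 9) + 3*I*√5)) = -340858*(-262429 + (-1*15 + 3*I*√5)) = -340858*(-262429 + (-15 + 3*I*√5)) = -340858*(-262444 + 3*I*√5) = 89456136952 - 1022574*I*√5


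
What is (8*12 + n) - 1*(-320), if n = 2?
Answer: 418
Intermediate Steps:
(8*12 + n) - 1*(-320) = (8*12 + 2) - 1*(-320) = (96 + 2) + 320 = 98 + 320 = 418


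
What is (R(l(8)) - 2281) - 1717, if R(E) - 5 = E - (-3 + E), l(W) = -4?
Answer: -3990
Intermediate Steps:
R(E) = 8 (R(E) = 5 + (E - (-3 + E)) = 5 + (E + (3 - E)) = 5 + 3 = 8)
(R(l(8)) - 2281) - 1717 = (8 - 2281) - 1717 = -2273 - 1717 = -3990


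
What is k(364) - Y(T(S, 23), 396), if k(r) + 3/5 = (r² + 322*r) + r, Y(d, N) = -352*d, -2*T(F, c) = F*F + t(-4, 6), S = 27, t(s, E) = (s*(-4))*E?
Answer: 524337/5 ≈ 1.0487e+5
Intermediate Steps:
t(s, E) = -4*E*s (t(s, E) = (-4*s)*E = -4*E*s)
T(F, c) = -48 - F²/2 (T(F, c) = -(F*F - 4*6*(-4))/2 = -(F² + 96)/2 = -(96 + F²)/2 = -48 - F²/2)
k(r) = -⅗ + r² + 323*r (k(r) = -⅗ + ((r² + 322*r) + r) = -⅗ + (r² + 323*r) = -⅗ + r² + 323*r)
k(364) - Y(T(S, 23), 396) = (-⅗ + 364² + 323*364) - (-352)*(-48 - ½*27²) = (-⅗ + 132496 + 117572) - (-352)*(-48 - ½*729) = 1250337/5 - (-352)*(-48 - 729/2) = 1250337/5 - (-352)*(-825)/2 = 1250337/5 - 1*145200 = 1250337/5 - 145200 = 524337/5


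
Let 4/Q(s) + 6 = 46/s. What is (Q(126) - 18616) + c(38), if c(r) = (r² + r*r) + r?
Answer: -5570202/355 ≈ -15691.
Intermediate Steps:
Q(s) = 4/(-6 + 46/s)
c(r) = r + 2*r² (c(r) = (r² + r²) + r = 2*r² + r = r + 2*r²)
(Q(126) - 18616) + c(38) = (-2*126/(-23 + 3*126) - 18616) + 38*(1 + 2*38) = (-2*126/(-23 + 378) - 18616) + 38*(1 + 76) = (-2*126/355 - 18616) + 38*77 = (-2*126*1/355 - 18616) + 2926 = (-252/355 - 18616) + 2926 = -6608932/355 + 2926 = -5570202/355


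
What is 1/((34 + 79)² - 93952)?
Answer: -1/81183 ≈ -1.2318e-5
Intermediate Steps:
1/((34 + 79)² - 93952) = 1/(113² - 93952) = 1/(12769 - 93952) = 1/(-81183) = -1/81183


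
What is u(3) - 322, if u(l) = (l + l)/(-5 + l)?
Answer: -325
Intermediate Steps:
u(l) = 2*l/(-5 + l) (u(l) = (2*l)/(-5 + l) = 2*l/(-5 + l))
u(3) - 322 = 2*3/(-5 + 3) - 322 = 2*3/(-2) - 322 = 2*3*(-½) - 322 = -3 - 322 = -325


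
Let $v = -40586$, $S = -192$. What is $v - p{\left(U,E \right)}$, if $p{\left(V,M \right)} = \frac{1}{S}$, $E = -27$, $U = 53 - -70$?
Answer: $- \frac{7792511}{192} \approx -40586.0$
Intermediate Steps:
$U = 123$ ($U = 53 + 70 = 123$)
$p{\left(V,M \right)} = - \frac{1}{192}$ ($p{\left(V,M \right)} = \frac{1}{-192} = - \frac{1}{192}$)
$v - p{\left(U,E \right)} = -40586 - - \frac{1}{192} = -40586 + \frac{1}{192} = - \frac{7792511}{192}$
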